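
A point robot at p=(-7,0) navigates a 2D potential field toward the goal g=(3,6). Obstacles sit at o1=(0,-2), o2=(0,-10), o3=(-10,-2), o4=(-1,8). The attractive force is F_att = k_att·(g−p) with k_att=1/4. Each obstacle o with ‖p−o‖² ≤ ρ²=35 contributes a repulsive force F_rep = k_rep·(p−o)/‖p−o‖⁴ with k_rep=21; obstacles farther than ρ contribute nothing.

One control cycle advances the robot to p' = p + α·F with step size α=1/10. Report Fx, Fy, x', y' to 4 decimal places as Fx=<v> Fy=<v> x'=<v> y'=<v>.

F_att = 1/4·(g−p) = 1/4·(10,6) = (2.5000,1.5000)
o1: d²=53 > ρ²=35 → inactive
o2: d²=149 > ρ²=35 → inactive
o3: d²=13 ≤ ρ²=35; F_rep = 21·(3,2)/13² = (0.3728,0.2485)
o4: d²=100 > ρ²=35 → inactive
F = F_att + ΣF_rep = (2.8728,1.7485)
p' = p + 1/10·F = (-6.7127,0.1749)

Fx=2.8728 Fy=1.7485 x'=-6.7127 y'=0.1749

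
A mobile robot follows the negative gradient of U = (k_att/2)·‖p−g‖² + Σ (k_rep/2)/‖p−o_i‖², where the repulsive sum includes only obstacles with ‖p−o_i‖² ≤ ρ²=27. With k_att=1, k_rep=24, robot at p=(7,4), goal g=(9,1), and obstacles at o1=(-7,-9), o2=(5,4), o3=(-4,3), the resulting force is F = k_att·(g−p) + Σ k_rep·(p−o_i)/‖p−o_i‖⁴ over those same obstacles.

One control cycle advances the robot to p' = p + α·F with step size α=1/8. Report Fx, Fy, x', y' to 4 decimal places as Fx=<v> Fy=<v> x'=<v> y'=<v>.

F_att = 1·(g−p) = 1·(2,-3) = (2.0000,-3.0000)
o1: d²=365 > ρ²=27 → inactive
o2: d²=4 ≤ ρ²=27; F_rep = 24·(2,0)/4² = (3.0000,0.0000)
o3: d²=122 > ρ²=27 → inactive
F = F_att + ΣF_rep = (5.0000,-3.0000)
p' = p + 1/8·F = (7.6250,3.6250)

Fx=5.0000 Fy=-3.0000 x'=7.6250 y'=3.6250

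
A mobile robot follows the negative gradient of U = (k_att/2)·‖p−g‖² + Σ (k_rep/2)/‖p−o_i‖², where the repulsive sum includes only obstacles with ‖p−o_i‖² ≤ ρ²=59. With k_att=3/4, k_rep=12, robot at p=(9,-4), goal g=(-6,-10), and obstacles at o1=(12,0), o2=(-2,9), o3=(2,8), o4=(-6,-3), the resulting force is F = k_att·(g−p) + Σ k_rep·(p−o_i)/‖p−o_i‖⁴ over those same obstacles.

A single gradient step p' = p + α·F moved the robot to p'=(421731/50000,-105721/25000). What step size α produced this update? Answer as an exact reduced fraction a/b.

F_att = 3/4·(g−p) = 3/4·(-15,-6) = (-11.2500,-4.5000)
o1: d²=25 ≤ ρ²=59; F_rep = 12·(-3,-4)/25² = (-0.0576,-0.0768)
o2: d²=290 > ρ²=59 → inactive
o3: d²=193 > ρ²=59 → inactive
o4: d²=226 > ρ²=59 → inactive
F = F_att + ΣF_rep = (-11.3076,-4.5768)
Δp = p'−p = (-0.5654,-0.2288); α = Δx/Fx = (-28269/50000) / (-28269/2500) = 1/20
check: Δy/Fy = (-5721/25000) / (-5721/1250) = 1/20 ✓

α = 1/20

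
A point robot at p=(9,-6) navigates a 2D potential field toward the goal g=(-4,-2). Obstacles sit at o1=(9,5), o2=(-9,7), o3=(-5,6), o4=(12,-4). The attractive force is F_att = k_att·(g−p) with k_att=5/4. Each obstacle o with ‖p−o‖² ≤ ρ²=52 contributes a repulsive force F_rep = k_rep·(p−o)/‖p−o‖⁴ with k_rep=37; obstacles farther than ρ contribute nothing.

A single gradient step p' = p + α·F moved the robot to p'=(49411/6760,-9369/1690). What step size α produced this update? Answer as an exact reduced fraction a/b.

α = 1/10

F_att = 5/4·(g−p) = 5/4·(-13,4) = (-16.2500,5.0000)
o1: d²=121 > ρ²=52 → inactive
o2: d²=493 > ρ²=52 → inactive
o3: d²=340 > ρ²=52 → inactive
o4: d²=13 ≤ ρ²=52; F_rep = 37·(-3,-2)/13² = (-0.6568,-0.4379)
F = F_att + ΣF_rep = (-16.9068,4.5621)
Δp = p'−p = (-1.6907,0.4562); α = Δx/Fx = (-11429/6760) / (-11429/676) = 1/10
check: Δy/Fy = (771/1690) / (771/169) = 1/10 ✓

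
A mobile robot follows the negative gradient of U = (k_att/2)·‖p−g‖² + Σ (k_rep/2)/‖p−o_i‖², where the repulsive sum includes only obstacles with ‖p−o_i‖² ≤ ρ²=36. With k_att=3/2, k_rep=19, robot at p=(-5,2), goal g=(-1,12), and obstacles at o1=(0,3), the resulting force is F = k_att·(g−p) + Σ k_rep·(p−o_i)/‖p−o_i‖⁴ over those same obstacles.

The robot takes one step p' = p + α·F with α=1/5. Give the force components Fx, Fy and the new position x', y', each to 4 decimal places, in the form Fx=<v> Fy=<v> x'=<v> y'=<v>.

F_att = 3/2·(g−p) = 3/2·(4,10) = (6.0000,15.0000)
o1: d²=26 ≤ ρ²=36; F_rep = 19·(-5,-1)/26² = (-0.1405,-0.0281)
F = F_att + ΣF_rep = (5.8595,14.9719)
p' = p + 1/5·F = (-3.8281,4.9944)

Fx=5.8595 Fy=14.9719 x'=-3.8281 y'=4.9944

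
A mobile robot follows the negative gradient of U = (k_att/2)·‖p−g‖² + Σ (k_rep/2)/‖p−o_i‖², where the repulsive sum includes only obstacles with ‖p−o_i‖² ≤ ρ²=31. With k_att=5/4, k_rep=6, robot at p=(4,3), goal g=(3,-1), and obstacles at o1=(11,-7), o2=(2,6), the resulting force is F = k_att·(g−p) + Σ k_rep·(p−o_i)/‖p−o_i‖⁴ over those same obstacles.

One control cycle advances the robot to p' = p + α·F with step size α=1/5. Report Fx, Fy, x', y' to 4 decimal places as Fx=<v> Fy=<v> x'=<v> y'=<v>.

F_att = 5/4·(g−p) = 5/4·(-1,-4) = (-1.2500,-5.0000)
o1: d²=149 > ρ²=31 → inactive
o2: d²=13 ≤ ρ²=31; F_rep = 6·(2,-3)/13² = (0.0710,-0.1065)
F = F_att + ΣF_rep = (-1.1790,-5.1065)
p' = p + 1/5·F = (3.7642,1.9787)

Fx=-1.1790 Fy=-5.1065 x'=3.7642 y'=1.9787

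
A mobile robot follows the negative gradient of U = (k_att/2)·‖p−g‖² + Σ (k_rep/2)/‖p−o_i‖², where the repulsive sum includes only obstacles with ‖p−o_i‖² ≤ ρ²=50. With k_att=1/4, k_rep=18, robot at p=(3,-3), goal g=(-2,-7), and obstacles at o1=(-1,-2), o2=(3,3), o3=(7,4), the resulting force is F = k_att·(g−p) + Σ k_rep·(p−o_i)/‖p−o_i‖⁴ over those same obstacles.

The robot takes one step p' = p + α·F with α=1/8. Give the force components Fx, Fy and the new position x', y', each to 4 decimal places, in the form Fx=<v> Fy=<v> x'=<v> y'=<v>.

Fx=-1.0009 Fy=-1.1456 x'=2.8749 y'=-3.1432

F_att = 1/4·(g−p) = 1/4·(-5,-4) = (-1.2500,-1.0000)
o1: d²=17 ≤ ρ²=50; F_rep = 18·(4,-1)/17² = (0.2491,-0.0623)
o2: d²=36 ≤ ρ²=50; F_rep = 18·(0,-6)/36² = (0.0000,-0.0833)
o3: d²=65 > ρ²=50 → inactive
F = F_att + ΣF_rep = (-1.0009,-1.1456)
p' = p + 1/8·F = (2.8749,-3.1432)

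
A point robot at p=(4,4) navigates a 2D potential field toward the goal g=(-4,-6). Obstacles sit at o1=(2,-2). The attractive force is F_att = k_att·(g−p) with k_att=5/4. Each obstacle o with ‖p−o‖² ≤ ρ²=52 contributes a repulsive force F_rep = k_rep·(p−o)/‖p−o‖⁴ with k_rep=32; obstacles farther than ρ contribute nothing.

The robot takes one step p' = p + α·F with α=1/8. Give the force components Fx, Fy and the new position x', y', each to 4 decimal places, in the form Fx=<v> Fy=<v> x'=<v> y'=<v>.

F_att = 5/4·(g−p) = 5/4·(-8,-10) = (-10.0000,-12.5000)
o1: d²=40 ≤ ρ²=52; F_rep = 32·(2,6)/40² = (0.0400,0.1200)
F = F_att + ΣF_rep = (-9.9600,-12.3800)
p' = p + 1/8·F = (2.7550,2.4525)

Fx=-9.9600 Fy=-12.3800 x'=2.7550 y'=2.4525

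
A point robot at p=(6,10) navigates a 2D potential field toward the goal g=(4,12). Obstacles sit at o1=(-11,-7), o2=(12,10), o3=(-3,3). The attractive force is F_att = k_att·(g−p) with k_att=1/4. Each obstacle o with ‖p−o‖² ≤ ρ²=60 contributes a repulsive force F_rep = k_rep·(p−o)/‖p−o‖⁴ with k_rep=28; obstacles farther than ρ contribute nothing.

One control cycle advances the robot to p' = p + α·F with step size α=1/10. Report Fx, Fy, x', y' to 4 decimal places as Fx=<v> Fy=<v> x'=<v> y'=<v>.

Fx=-0.6296 Fy=0.5000 x'=5.9370 y'=10.0500

F_att = 1/4·(g−p) = 1/4·(-2,2) = (-0.5000,0.5000)
o1: d²=578 > ρ²=60 → inactive
o2: d²=36 ≤ ρ²=60; F_rep = 28·(-6,0)/36² = (-0.1296,0.0000)
o3: d²=130 > ρ²=60 → inactive
F = F_att + ΣF_rep = (-0.6296,0.5000)
p' = p + 1/10·F = (5.9370,10.0500)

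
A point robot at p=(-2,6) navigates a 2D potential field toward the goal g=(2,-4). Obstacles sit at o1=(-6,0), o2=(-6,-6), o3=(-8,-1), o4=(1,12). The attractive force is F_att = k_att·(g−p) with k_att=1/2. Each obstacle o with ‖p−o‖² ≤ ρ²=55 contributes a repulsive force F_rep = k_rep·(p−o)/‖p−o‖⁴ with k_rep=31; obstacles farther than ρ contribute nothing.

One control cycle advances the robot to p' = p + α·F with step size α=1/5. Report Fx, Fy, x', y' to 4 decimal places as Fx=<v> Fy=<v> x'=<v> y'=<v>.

F_att = 1/2·(g−p) = 1/2·(4,-10) = (2.0000,-5.0000)
o1: d²=52 ≤ ρ²=55; F_rep = 31·(4,6)/52² = (0.0459,0.0688)
o2: d²=160 > ρ²=55 → inactive
o3: d²=85 > ρ²=55 → inactive
o4: d²=45 ≤ ρ²=55; F_rep = 31·(-3,-6)/45² = (-0.0459,-0.0919)
F = F_att + ΣF_rep = (1.9999,-5.0231)
p' = p + 1/5·F = (-1.6000,4.9954)

Fx=1.9999 Fy=-5.0231 x'=-1.6000 y'=4.9954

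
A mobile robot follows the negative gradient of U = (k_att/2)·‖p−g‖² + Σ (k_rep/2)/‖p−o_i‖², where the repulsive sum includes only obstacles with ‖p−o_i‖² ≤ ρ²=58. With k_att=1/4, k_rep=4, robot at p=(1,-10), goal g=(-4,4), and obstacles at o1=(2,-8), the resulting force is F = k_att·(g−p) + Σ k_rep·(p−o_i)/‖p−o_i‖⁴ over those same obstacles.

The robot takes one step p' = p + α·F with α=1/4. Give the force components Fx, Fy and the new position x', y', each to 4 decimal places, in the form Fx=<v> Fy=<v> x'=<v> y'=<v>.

Fx=-1.4100 Fy=3.1800 x'=0.6475 y'=-9.2050

F_att = 1/4·(g−p) = 1/4·(-5,14) = (-1.2500,3.5000)
o1: d²=5 ≤ ρ²=58; F_rep = 4·(-1,-2)/5² = (-0.1600,-0.3200)
F = F_att + ΣF_rep = (-1.4100,3.1800)
p' = p + 1/4·F = (0.6475,-9.2050)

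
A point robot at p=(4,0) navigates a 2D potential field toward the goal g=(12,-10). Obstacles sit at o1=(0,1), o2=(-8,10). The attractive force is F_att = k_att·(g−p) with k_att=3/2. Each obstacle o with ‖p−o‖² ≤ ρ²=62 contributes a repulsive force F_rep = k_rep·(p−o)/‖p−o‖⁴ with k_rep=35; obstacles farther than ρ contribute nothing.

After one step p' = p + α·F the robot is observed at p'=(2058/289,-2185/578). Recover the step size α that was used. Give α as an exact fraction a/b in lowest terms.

α = 1/4

F_att = 3/2·(g−p) = 3/2·(8,-10) = (12.0000,-15.0000)
o1: d²=17 ≤ ρ²=62; F_rep = 35·(4,-1)/17² = (0.4844,-0.1211)
o2: d²=244 > ρ²=62 → inactive
F = F_att + ΣF_rep = (12.4844,-15.1211)
Δp = p'−p = (3.1211,-3.7803); α = Δx/Fx = (902/289) / (3608/289) = 1/4
check: Δy/Fy = (-2185/578) / (-4370/289) = 1/4 ✓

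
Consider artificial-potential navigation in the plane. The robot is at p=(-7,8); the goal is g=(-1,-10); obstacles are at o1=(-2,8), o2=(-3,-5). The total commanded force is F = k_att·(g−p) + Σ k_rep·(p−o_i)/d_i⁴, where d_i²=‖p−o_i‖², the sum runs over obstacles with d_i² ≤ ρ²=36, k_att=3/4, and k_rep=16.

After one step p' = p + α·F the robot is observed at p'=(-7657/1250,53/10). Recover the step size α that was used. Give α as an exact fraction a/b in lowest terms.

F_att = 3/4·(g−p) = 3/4·(6,-18) = (4.5000,-13.5000)
o1: d²=25 ≤ ρ²=36; F_rep = 16·(-5,0)/25² = (-0.1280,0.0000)
o2: d²=185 > ρ²=36 → inactive
F = F_att + ΣF_rep = (4.3720,-13.5000)
Δp = p'−p = (0.8744,-2.7000); α = Δx/Fx = (1093/1250) / (1093/250) = 1/5
check: Δy/Fy = (-27/10) / (-27/2) = 1/5 ✓

α = 1/5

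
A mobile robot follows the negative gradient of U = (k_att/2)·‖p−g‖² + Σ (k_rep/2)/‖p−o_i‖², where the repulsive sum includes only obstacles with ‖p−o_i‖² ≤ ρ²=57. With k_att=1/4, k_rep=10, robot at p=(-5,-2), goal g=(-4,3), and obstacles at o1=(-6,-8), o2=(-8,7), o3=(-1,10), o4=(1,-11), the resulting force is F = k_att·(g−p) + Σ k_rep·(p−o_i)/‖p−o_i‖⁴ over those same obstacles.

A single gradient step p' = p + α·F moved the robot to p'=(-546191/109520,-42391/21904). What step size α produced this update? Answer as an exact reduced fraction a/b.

α = 1/20

F_att = 1/4·(g−p) = 1/4·(1,5) = (0.2500,1.2500)
o1: d²=37 ≤ ρ²=57; F_rep = 10·(1,6)/37² = (0.0073,0.0438)
o2: d²=90 > ρ²=57 → inactive
o3: d²=160 > ρ²=57 → inactive
o4: d²=117 > ρ²=57 → inactive
F = F_att + ΣF_rep = (0.2573,1.2938)
Δp = p'−p = (0.0129,0.0647); α = Δx/Fx = (1409/109520) / (1409/5476) = 1/20
check: Δy/Fy = (1417/21904) / (7085/5476) = 1/20 ✓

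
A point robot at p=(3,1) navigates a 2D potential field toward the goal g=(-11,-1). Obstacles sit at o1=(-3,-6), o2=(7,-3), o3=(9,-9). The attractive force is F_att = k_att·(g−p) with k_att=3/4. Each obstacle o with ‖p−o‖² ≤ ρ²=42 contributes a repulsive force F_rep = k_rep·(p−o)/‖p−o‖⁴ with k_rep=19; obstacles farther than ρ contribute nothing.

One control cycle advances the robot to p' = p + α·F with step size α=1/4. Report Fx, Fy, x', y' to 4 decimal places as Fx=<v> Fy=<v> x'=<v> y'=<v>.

Fx=-10.5742 Fy=-1.4258 x'=0.3564 y'=0.6436

F_att = 3/4·(g−p) = 3/4·(-14,-2) = (-10.5000,-1.5000)
o1: d²=85 > ρ²=42 → inactive
o2: d²=32 ≤ ρ²=42; F_rep = 19·(-4,4)/32² = (-0.0742,0.0742)
o3: d²=136 > ρ²=42 → inactive
F = F_att + ΣF_rep = (-10.5742,-1.4258)
p' = p + 1/4·F = (0.3564,0.6436)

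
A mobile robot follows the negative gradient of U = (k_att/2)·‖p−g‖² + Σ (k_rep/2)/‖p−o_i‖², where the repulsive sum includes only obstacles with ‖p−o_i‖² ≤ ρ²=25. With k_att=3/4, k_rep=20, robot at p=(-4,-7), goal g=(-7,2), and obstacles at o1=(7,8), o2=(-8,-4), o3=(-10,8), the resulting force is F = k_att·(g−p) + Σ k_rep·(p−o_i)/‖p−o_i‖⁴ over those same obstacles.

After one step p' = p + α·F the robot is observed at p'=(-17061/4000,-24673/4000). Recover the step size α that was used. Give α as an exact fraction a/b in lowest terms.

F_att = 3/4·(g−p) = 3/4·(-3,9) = (-2.2500,6.7500)
o1: d²=346 > ρ²=25 → inactive
o2: d²=25 ≤ ρ²=25; F_rep = 20·(4,-3)/25² = (0.1280,-0.0960)
o3: d²=261 > ρ²=25 → inactive
F = F_att + ΣF_rep = (-2.1220,6.6540)
Δp = p'−p = (-0.2652,0.8317); α = Δx/Fx = (-1061/4000) / (-1061/500) = 1/8
check: Δy/Fy = (3327/4000) / (3327/500) = 1/8 ✓

α = 1/8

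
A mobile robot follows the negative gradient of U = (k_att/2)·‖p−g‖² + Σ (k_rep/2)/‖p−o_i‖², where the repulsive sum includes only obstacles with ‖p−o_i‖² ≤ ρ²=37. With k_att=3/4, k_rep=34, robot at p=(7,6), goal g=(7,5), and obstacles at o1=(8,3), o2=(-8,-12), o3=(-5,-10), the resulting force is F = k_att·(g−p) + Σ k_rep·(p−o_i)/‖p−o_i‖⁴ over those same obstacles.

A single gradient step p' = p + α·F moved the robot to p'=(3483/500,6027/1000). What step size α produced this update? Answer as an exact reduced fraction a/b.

α = 1/10

F_att = 3/4·(g−p) = 3/4·(0,-1) = (0.0000,-0.7500)
o1: d²=10 ≤ ρ²=37; F_rep = 34·(-1,3)/10² = (-0.3400,1.0200)
o2: d²=549 > ρ²=37 → inactive
o3: d²=400 > ρ²=37 → inactive
F = F_att + ΣF_rep = (-0.3400,0.2700)
Δp = p'−p = (-0.0340,0.0270); α = Δx/Fx = (-17/500) / (-17/50) = 1/10
check: Δy/Fy = (27/1000) / (27/100) = 1/10 ✓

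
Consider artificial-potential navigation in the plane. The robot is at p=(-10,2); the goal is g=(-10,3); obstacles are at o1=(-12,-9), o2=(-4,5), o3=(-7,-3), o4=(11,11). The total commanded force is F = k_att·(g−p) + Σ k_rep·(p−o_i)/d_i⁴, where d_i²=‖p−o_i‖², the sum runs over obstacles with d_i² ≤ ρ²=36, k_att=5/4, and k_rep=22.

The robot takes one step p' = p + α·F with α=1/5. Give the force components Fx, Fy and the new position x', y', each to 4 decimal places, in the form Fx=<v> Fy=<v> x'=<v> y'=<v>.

Fx=-0.0571 Fy=1.3452 x'=-10.0114 y'=2.2690

F_att = 5/4·(g−p) = 5/4·(0,1) = (0.0000,1.2500)
o1: d²=125 > ρ²=36 → inactive
o2: d²=45 > ρ²=36 → inactive
o3: d²=34 ≤ ρ²=36; F_rep = 22·(-3,5)/34² = (-0.0571,0.0952)
o4: d²=522 > ρ²=36 → inactive
F = F_att + ΣF_rep = (-0.0571,1.3452)
p' = p + 1/5·F = (-10.0114,2.2690)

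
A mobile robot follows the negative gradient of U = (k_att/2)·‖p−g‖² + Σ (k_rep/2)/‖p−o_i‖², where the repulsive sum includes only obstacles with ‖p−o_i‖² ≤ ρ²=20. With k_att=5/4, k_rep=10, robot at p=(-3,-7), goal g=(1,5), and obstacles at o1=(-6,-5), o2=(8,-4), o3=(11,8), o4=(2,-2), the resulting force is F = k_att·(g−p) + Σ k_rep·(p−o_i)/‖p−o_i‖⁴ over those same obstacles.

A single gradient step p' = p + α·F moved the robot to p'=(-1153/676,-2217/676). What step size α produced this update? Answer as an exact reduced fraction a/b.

α = 1/4

F_att = 5/4·(g−p) = 5/4·(4,12) = (5.0000,15.0000)
o1: d²=13 ≤ ρ²=20; F_rep = 10·(3,-2)/13² = (0.1775,-0.1183)
o2: d²=130 > ρ²=20 → inactive
o3: d²=421 > ρ²=20 → inactive
o4: d²=50 > ρ²=20 → inactive
F = F_att + ΣF_rep = (5.1775,14.8817)
Δp = p'−p = (1.2944,3.7204); α = Δx/Fx = (875/676) / (875/169) = 1/4
check: Δy/Fy = (2515/676) / (2515/169) = 1/4 ✓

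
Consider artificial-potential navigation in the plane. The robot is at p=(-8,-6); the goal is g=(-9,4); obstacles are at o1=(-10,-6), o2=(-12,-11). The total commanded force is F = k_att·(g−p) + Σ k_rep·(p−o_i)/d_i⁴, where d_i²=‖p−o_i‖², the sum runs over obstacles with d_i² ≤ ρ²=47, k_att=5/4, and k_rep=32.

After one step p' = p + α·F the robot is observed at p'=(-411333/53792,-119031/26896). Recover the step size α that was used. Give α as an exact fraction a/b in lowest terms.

F_att = 5/4·(g−p) = 5/4·(-1,10) = (-1.2500,12.5000)
o1: d²=4 ≤ ρ²=47; F_rep = 32·(2,0)/4² = (4.0000,0.0000)
o2: d²=41 ≤ ρ²=47; F_rep = 32·(4,5)/41² = (0.0761,0.0952)
F = F_att + ΣF_rep = (2.8261,12.5952)
Δp = p'−p = (0.3533,1.5744); α = Δx/Fx = (19003/53792) / (19003/6724) = 1/8
check: Δy/Fy = (42345/26896) / (42345/3362) = 1/8 ✓

α = 1/8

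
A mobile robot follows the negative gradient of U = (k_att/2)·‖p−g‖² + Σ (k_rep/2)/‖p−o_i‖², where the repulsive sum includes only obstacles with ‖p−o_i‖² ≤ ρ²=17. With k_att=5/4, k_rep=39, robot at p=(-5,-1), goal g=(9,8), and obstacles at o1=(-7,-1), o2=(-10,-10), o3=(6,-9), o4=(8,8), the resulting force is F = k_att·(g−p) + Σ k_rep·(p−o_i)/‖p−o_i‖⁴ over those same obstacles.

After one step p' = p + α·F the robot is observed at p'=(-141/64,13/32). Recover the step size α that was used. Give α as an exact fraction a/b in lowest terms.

F_att = 5/4·(g−p) = 5/4·(14,9) = (17.5000,11.2500)
o1: d²=4 ≤ ρ²=17; F_rep = 39·(2,0)/4² = (4.8750,0.0000)
o2: d²=106 > ρ²=17 → inactive
o3: d²=185 > ρ²=17 → inactive
o4: d²=250 > ρ²=17 → inactive
F = F_att + ΣF_rep = (22.3750,11.2500)
Δp = p'−p = (2.7969,1.4062); α = Δx/Fx = (179/64) / (179/8) = 1/8
check: Δy/Fy = (45/32) / (45/4) = 1/8 ✓

α = 1/8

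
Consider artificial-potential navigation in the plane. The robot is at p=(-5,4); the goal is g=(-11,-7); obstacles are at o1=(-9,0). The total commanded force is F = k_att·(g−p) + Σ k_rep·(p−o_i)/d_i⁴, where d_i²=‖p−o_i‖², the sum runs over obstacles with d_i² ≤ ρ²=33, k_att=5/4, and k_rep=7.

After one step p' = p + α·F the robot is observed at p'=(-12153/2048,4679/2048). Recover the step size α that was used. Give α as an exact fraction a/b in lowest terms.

F_att = 5/4·(g−p) = 5/4·(-6,-11) = (-7.5000,-13.7500)
o1: d²=32 ≤ ρ²=33; F_rep = 7·(4,4)/32² = (0.0273,0.0273)
F = F_att + ΣF_rep = (-7.4727,-13.7227)
Δp = p'−p = (-0.9341,-1.7153); α = Δx/Fx = (-1913/2048) / (-1913/256) = 1/8
check: Δy/Fy = (-3513/2048) / (-3513/256) = 1/8 ✓

α = 1/8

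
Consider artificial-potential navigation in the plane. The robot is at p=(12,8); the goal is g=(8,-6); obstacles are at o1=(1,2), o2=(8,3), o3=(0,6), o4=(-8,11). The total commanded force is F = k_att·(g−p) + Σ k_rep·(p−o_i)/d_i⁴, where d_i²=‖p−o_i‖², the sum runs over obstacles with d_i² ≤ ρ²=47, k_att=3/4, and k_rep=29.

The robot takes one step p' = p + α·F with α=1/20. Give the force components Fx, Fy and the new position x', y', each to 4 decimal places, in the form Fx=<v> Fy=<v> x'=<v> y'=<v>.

Fx=-2.9310 Fy=-10.4137 x'=11.8535 y'=7.4793

F_att = 3/4·(g−p) = 3/4·(-4,-14) = (-3.0000,-10.5000)
o1: d²=157 > ρ²=47 → inactive
o2: d²=41 ≤ ρ²=47; F_rep = 29·(4,5)/41² = (0.0690,0.0863)
o3: d²=148 > ρ²=47 → inactive
o4: d²=409 > ρ²=47 → inactive
F = F_att + ΣF_rep = (-2.9310,-10.4137)
p' = p + 1/20·F = (11.8535,7.4793)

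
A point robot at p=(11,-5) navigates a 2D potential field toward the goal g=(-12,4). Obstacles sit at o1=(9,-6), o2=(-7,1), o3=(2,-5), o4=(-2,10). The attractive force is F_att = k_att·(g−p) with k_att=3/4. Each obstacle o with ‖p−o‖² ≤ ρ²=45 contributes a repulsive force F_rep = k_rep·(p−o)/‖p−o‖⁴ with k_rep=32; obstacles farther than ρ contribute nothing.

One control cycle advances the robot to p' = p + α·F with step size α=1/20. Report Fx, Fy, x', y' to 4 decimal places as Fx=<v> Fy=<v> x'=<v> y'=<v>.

Fx=-14.6900 Fy=8.0300 x'=10.2655 y'=-4.5985

F_att = 3/4·(g−p) = 3/4·(-23,9) = (-17.2500,6.7500)
o1: d²=5 ≤ ρ²=45; F_rep = 32·(2,1)/5² = (2.5600,1.2800)
o2: d²=360 > ρ²=45 → inactive
o3: d²=81 > ρ²=45 → inactive
o4: d²=394 > ρ²=45 → inactive
F = F_att + ΣF_rep = (-14.6900,8.0300)
p' = p + 1/20·F = (10.2655,-4.5985)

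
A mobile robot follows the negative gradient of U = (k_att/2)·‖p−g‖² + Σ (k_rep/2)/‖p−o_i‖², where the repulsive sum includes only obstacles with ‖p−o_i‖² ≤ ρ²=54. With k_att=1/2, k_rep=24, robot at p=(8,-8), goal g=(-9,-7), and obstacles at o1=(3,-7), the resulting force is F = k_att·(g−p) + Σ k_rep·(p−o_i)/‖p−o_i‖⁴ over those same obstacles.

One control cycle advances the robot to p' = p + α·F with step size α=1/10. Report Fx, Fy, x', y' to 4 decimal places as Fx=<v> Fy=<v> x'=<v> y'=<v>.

Fx=-8.3225 Fy=0.4645 x'=7.1678 y'=-7.9536

F_att = 1/2·(g−p) = 1/2·(-17,1) = (-8.5000,0.5000)
o1: d²=26 ≤ ρ²=54; F_rep = 24·(5,-1)/26² = (0.1775,-0.0355)
F = F_att + ΣF_rep = (-8.3225,0.4645)
p' = p + 1/10·F = (7.1678,-7.9536)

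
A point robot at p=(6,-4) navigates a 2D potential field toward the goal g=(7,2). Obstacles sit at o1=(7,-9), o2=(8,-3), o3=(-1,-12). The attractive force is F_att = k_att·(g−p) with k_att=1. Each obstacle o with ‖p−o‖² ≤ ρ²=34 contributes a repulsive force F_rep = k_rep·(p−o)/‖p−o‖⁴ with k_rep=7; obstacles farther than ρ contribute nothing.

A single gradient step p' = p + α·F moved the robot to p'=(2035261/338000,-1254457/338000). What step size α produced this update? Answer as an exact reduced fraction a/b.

α = 1/20

F_att = 1·(g−p) = 1·(1,6) = (1.0000,6.0000)
o1: d²=26 ≤ ρ²=34; F_rep = 7·(-1,5)/26² = (-0.0104,0.0518)
o2: d²=5 ≤ ρ²=34; F_rep = 7·(-2,-1)/5² = (-0.5600,-0.2800)
o3: d²=113 > ρ²=34 → inactive
F = F_att + ΣF_rep = (0.4296,5.7718)
Δp = p'−p = (0.0215,0.2886); α = Δx/Fx = (7261/338000) / (7261/16900) = 1/20
check: Δy/Fy = (97543/338000) / (97543/16900) = 1/20 ✓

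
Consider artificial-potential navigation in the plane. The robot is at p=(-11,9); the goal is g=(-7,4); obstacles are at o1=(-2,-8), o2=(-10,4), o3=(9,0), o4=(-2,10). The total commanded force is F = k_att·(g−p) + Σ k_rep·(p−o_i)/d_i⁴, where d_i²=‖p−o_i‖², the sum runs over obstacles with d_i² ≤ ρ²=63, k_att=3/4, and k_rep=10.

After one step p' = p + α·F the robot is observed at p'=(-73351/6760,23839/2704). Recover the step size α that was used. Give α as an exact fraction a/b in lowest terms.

α = 1/20

F_att = 3/4·(g−p) = 3/4·(4,-5) = (3.0000,-3.7500)
o1: d²=370 > ρ²=63 → inactive
o2: d²=26 ≤ ρ²=63; F_rep = 10·(-1,5)/26² = (-0.0148,0.0740)
o3: d²=481 > ρ²=63 → inactive
o4: d²=82 > ρ²=63 → inactive
F = F_att + ΣF_rep = (2.9852,-3.6760)
Δp = p'−p = (0.1493,-0.1838); α = Δx/Fx = (1009/6760) / (1009/338) = 1/20
check: Δy/Fy = (-497/2704) / (-2485/676) = 1/20 ✓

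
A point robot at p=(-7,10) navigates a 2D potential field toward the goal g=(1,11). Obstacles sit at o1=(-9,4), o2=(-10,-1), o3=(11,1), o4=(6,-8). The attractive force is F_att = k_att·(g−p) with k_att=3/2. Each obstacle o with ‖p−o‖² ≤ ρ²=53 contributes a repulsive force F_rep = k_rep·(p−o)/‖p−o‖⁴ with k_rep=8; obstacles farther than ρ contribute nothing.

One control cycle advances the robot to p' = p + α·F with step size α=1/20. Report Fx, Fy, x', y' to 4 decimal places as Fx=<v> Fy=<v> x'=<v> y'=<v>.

Fx=12.0100 Fy=1.5300 x'=-6.3995 y'=10.0765

F_att = 3/2·(g−p) = 3/2·(8,1) = (12.0000,1.5000)
o1: d²=40 ≤ ρ²=53; F_rep = 8·(2,6)/40² = (0.0100,0.0300)
o2: d²=130 > ρ²=53 → inactive
o3: d²=405 > ρ²=53 → inactive
o4: d²=493 > ρ²=53 → inactive
F = F_att + ΣF_rep = (12.0100,1.5300)
p' = p + 1/20·F = (-6.3995,10.0765)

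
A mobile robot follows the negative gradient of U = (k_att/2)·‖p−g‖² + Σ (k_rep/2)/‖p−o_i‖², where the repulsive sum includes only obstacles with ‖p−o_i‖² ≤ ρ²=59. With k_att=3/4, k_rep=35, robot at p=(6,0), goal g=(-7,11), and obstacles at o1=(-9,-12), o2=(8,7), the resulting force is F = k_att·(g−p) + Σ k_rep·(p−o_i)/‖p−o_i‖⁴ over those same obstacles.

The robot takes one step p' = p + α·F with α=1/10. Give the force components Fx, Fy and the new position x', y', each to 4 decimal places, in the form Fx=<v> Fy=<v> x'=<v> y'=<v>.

Fx=-9.7749 Fy=8.1628 x'=5.0225 y'=0.8163

F_att = 3/4·(g−p) = 3/4·(-13,11) = (-9.7500,8.2500)
o1: d²=369 > ρ²=59 → inactive
o2: d²=53 ≤ ρ²=59; F_rep = 35·(-2,-7)/53² = (-0.0249,-0.0872)
F = F_att + ΣF_rep = (-9.7749,8.1628)
p' = p + 1/10·F = (5.0225,0.8163)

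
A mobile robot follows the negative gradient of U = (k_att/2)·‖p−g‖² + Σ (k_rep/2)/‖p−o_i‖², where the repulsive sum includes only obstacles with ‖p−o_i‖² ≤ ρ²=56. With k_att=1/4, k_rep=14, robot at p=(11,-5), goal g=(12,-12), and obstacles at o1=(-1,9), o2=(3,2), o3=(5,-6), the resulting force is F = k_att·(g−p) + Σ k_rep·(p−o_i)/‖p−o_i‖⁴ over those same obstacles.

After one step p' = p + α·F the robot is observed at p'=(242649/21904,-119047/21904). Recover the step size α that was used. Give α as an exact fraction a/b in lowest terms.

α = 1/4

F_att = 1/4·(g−p) = 1/4·(1,-7) = (0.2500,-1.7500)
o1: d²=340 > ρ²=56 → inactive
o2: d²=113 > ρ²=56 → inactive
o3: d²=37 ≤ ρ²=56; F_rep = 14·(6,1)/37² = (0.0614,0.0102)
F = F_att + ΣF_rep = (0.3114,-1.7398)
Δp = p'−p = (0.0778,-0.4349); α = Δx/Fx = (1705/21904) / (1705/5476) = 1/4
check: Δy/Fy = (-9527/21904) / (-9527/5476) = 1/4 ✓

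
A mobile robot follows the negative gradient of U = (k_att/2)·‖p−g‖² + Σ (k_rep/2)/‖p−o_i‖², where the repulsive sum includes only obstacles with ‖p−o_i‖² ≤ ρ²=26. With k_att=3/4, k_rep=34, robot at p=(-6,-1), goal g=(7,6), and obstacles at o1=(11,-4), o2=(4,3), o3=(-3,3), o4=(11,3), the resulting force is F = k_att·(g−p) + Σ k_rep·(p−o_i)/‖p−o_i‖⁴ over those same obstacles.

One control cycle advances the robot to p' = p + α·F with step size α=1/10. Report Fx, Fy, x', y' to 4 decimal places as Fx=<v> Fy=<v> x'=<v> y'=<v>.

Fx=9.5868 Fy=5.0324 x'=-5.0413 y'=-0.4968

F_att = 3/4·(g−p) = 3/4·(13,7) = (9.7500,5.2500)
o1: d²=298 > ρ²=26 → inactive
o2: d²=116 > ρ²=26 → inactive
o3: d²=25 ≤ ρ²=26; F_rep = 34·(-3,-4)/25² = (-0.1632,-0.2176)
o4: d²=305 > ρ²=26 → inactive
F = F_att + ΣF_rep = (9.5868,5.0324)
p' = p + 1/10·F = (-5.0413,-0.4968)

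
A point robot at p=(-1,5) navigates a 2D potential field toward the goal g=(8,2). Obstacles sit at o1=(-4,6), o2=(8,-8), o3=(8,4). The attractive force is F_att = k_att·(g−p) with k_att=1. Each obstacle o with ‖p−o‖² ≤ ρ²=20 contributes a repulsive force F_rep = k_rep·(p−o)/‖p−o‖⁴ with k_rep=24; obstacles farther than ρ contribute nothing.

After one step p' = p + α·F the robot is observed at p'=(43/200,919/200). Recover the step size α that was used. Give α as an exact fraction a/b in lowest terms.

α = 1/8

F_att = 1·(g−p) = 1·(9,-3) = (9.0000,-3.0000)
o1: d²=10 ≤ ρ²=20; F_rep = 24·(3,-1)/10² = (0.7200,-0.2400)
o2: d²=250 > ρ²=20 → inactive
o3: d²=82 > ρ²=20 → inactive
F = F_att + ΣF_rep = (9.7200,-3.2400)
Δp = p'−p = (1.2150,-0.4050); α = Δx/Fx = (243/200) / (243/25) = 1/8
check: Δy/Fy = (-81/200) / (-81/25) = 1/8 ✓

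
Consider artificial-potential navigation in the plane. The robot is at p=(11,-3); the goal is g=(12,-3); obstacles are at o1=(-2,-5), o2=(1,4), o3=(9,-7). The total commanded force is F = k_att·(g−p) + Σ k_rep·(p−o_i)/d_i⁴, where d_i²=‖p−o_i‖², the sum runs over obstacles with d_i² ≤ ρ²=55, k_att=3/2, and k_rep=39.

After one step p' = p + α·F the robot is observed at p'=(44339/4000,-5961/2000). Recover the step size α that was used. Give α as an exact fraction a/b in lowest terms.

F_att = 3/2·(g−p) = 3/2·(1,0) = (1.5000,0.0000)
o1: d²=173 > ρ²=55 → inactive
o2: d²=149 > ρ²=55 → inactive
o3: d²=20 ≤ ρ²=55; F_rep = 39·(2,4)/20² = (0.1950,0.3900)
F = F_att + ΣF_rep = (1.6950,0.3900)
Δp = p'−p = (0.0848,0.0195); α = Δx/Fx = (339/4000) / (339/200) = 1/20
check: Δy/Fy = (39/2000) / (39/100) = 1/20 ✓

α = 1/20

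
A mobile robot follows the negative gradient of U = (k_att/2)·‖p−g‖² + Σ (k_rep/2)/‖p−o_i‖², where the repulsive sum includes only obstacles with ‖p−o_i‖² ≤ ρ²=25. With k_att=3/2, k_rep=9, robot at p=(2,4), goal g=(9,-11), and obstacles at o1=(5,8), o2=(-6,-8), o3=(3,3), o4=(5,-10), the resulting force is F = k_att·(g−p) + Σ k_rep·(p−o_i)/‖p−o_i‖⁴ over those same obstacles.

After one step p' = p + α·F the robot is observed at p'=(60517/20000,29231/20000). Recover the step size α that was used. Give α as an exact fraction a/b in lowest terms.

α = 1/8

F_att = 3/2·(g−p) = 3/2·(7,-15) = (10.5000,-22.5000)
o1: d²=25 ≤ ρ²=25; F_rep = 9·(-3,-4)/25² = (-0.0432,-0.0576)
o2: d²=208 > ρ²=25 → inactive
o3: d²=2 ≤ ρ²=25; F_rep = 9·(-1,1)/2² = (-2.2500,2.2500)
o4: d²=205 > ρ²=25 → inactive
F = F_att + ΣF_rep = (8.2068,-20.3076)
Δp = p'−p = (1.0258,-2.5385); α = Δx/Fx = (20517/20000) / (20517/2500) = 1/8
check: Δy/Fy = (-50769/20000) / (-50769/2500) = 1/8 ✓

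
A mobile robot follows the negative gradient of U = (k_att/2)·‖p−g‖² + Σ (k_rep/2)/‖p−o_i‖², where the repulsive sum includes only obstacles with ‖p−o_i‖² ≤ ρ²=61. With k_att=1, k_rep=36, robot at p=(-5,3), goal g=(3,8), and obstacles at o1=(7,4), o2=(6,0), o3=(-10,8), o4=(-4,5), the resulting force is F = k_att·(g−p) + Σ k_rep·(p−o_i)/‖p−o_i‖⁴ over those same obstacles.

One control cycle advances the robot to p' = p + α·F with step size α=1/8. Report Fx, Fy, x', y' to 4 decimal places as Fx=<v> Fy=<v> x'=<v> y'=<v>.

F_att = 1·(g−p) = 1·(8,5) = (8.0000,5.0000)
o1: d²=145 > ρ²=61 → inactive
o2: d²=130 > ρ²=61 → inactive
o3: d²=50 ≤ ρ²=61; F_rep = 36·(5,-5)/50² = (0.0720,-0.0720)
o4: d²=5 ≤ ρ²=61; F_rep = 36·(-1,-2)/5² = (-1.4400,-2.8800)
F = F_att + ΣF_rep = (6.6320,2.0480)
p' = p + 1/8·F = (-4.1710,3.2560)

Fx=6.6320 Fy=2.0480 x'=-4.1710 y'=3.2560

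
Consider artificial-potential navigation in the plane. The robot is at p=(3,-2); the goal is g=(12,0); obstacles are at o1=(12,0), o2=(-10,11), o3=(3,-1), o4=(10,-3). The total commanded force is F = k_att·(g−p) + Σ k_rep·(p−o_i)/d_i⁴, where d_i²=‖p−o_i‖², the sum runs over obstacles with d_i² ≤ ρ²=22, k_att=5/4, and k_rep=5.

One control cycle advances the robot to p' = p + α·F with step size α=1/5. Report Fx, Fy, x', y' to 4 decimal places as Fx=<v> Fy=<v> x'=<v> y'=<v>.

Fx=11.2500 Fy=-2.5000 x'=5.2500 y'=-2.5000

F_att = 5/4·(g−p) = 5/4·(9,2) = (11.2500,2.5000)
o1: d²=85 > ρ²=22 → inactive
o2: d²=338 > ρ²=22 → inactive
o3: d²=1 ≤ ρ²=22; F_rep = 5·(0,-1)/1² = (0.0000,-5.0000)
o4: d²=50 > ρ²=22 → inactive
F = F_att + ΣF_rep = (11.2500,-2.5000)
p' = p + 1/5·F = (5.2500,-2.5000)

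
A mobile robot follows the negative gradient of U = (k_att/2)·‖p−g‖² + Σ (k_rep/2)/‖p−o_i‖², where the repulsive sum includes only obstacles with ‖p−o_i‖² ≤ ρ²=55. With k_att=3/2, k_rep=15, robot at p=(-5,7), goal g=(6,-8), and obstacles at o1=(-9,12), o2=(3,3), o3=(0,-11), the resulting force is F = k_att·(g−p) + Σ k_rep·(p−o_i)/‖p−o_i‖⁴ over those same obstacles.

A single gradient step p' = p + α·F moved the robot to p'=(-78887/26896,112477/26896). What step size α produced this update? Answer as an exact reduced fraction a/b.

F_att = 3/2·(g−p) = 3/2·(11,-15) = (16.5000,-22.5000)
o1: d²=41 ≤ ρ²=55; F_rep = 15·(4,-5)/41² = (0.0357,-0.0446)
o2: d²=80 > ρ²=55 → inactive
o3: d²=349 > ρ²=55 → inactive
F = F_att + ΣF_rep = (16.5357,-22.5446)
Δp = p'−p = (2.0670,-2.8181); α = Δx/Fx = (55593/26896) / (55593/3362) = 1/8
check: Δy/Fy = (-75795/26896) / (-75795/3362) = 1/8 ✓

α = 1/8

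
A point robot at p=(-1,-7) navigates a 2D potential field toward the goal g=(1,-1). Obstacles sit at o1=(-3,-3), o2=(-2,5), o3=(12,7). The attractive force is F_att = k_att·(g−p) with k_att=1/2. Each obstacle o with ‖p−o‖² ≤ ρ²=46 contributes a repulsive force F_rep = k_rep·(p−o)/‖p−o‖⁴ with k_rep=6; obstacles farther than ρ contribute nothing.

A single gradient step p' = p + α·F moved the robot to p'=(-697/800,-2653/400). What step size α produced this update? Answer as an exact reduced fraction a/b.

α = 1/8

F_att = 1/2·(g−p) = 1/2·(2,6) = (1.0000,3.0000)
o1: d²=20 ≤ ρ²=46; F_rep = 6·(2,-4)/20² = (0.0300,-0.0600)
o2: d²=145 > ρ²=46 → inactive
o3: d²=365 > ρ²=46 → inactive
F = F_att + ΣF_rep = (1.0300,2.9400)
Δp = p'−p = (0.1288,0.3675); α = Δx/Fx = (103/800) / (103/100) = 1/8
check: Δy/Fy = (147/400) / (147/50) = 1/8 ✓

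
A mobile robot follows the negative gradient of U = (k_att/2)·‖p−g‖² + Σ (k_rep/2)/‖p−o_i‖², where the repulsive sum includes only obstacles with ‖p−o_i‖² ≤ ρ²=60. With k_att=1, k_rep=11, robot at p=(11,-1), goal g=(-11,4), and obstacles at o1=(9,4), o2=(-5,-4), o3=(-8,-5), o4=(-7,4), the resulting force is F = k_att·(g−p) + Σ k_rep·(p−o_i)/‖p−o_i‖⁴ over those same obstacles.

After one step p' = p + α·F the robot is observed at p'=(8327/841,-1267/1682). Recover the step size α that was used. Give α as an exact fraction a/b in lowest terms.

α = 1/20

F_att = 1·(g−p) = 1·(-22,5) = (-22.0000,5.0000)
o1: d²=29 ≤ ρ²=60; F_rep = 11·(2,-5)/29² = (0.0262,-0.0654)
o2: d²=265 > ρ²=60 → inactive
o3: d²=377 > ρ²=60 → inactive
o4: d²=349 > ρ²=60 → inactive
F = F_att + ΣF_rep = (-21.9738,4.9346)
Δp = p'−p = (-1.0987,0.2467); α = Δx/Fx = (-924/841) / (-18480/841) = 1/20
check: Δy/Fy = (415/1682) / (4150/841) = 1/20 ✓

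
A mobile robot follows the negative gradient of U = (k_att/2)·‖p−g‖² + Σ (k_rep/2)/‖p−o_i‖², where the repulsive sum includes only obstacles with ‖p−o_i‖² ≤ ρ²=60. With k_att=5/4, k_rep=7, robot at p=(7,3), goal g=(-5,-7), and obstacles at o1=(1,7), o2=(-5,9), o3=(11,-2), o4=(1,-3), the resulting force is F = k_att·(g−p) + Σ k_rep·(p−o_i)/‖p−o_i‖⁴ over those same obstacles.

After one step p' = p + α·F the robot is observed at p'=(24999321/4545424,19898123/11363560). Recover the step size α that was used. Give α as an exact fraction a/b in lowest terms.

α = 1/10

F_att = 5/4·(g−p) = 5/4·(-12,-10) = (-15.0000,-12.5000)
o1: d²=52 ≤ ρ²=60; F_rep = 7·(6,-4)/52² = (0.0155,-0.0104)
o2: d²=180 > ρ²=60 → inactive
o3: d²=41 ≤ ρ²=60; F_rep = 7·(-4,5)/41² = (-0.0167,0.0208)
o4: d²=72 > ρ²=60 → inactive
F = F_att + ΣF_rep = (-15.0011,-12.4895)
Δp = p'−p = (-1.5001,-1.2490); α = Δx/Fx = (-6818647/4545424) / (-34093235/2272712) = 1/10
check: Δy/Fy = (-14192557/11363560) / (-14192557/1136356) = 1/10 ✓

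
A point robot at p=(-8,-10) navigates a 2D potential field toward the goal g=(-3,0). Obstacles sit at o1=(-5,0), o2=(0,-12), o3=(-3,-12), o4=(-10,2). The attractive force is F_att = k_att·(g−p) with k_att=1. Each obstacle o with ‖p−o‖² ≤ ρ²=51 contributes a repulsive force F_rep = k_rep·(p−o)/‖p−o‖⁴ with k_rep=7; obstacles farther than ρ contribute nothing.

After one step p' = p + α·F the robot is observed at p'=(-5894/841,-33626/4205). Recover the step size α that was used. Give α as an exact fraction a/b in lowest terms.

F_att = 1·(g−p) = 1·(5,10) = (5.0000,10.0000)
o1: d²=109 > ρ²=51 → inactive
o2: d²=68 > ρ²=51 → inactive
o3: d²=29 ≤ ρ²=51; F_rep = 7·(-5,2)/29² = (-0.0416,0.0166)
o4: d²=148 > ρ²=51 → inactive
F = F_att + ΣF_rep = (4.9584,10.0166)
Δp = p'−p = (0.9917,2.0033); α = Δx/Fx = (834/841) / (4170/841) = 1/5
check: Δy/Fy = (8424/4205) / (8424/841) = 1/5 ✓

α = 1/5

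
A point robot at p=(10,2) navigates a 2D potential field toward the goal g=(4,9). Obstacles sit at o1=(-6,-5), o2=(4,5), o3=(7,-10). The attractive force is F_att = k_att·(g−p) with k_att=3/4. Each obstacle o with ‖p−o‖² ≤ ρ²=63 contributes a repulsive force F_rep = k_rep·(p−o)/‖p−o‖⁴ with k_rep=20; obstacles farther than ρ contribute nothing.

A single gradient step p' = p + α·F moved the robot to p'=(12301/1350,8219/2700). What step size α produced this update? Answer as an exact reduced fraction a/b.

α = 1/5

F_att = 3/4·(g−p) = 3/4·(-6,7) = (-4.5000,5.2500)
o1: d²=305 > ρ²=63 → inactive
o2: d²=45 ≤ ρ²=63; F_rep = 20·(6,-3)/45² = (0.0593,-0.0296)
o3: d²=153 > ρ²=63 → inactive
F = F_att + ΣF_rep = (-4.4407,5.2204)
Δp = p'−p = (-0.8881,1.0441); α = Δx/Fx = (-1199/1350) / (-1199/270) = 1/5
check: Δy/Fy = (2819/2700) / (2819/540) = 1/5 ✓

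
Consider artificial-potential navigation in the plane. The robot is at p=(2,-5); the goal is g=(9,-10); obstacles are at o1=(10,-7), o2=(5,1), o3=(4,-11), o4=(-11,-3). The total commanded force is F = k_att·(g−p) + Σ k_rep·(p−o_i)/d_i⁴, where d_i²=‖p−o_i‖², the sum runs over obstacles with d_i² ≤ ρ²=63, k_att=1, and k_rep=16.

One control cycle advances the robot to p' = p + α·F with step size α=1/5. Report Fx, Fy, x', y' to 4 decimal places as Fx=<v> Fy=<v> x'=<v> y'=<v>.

Fx=6.9563 Fy=-4.9874 x'=3.3913 y'=-5.9975

F_att = 1·(g−p) = 1·(7,-5) = (7.0000,-5.0000)
o1: d²=68 > ρ²=63 → inactive
o2: d²=45 ≤ ρ²=63; F_rep = 16·(-3,-6)/45² = (-0.0237,-0.0474)
o3: d²=40 ≤ ρ²=63; F_rep = 16·(-2,6)/40² = (-0.0200,0.0600)
o4: d²=173 > ρ²=63 → inactive
F = F_att + ΣF_rep = (6.9563,-4.9874)
p' = p + 1/5·F = (3.3913,-5.9975)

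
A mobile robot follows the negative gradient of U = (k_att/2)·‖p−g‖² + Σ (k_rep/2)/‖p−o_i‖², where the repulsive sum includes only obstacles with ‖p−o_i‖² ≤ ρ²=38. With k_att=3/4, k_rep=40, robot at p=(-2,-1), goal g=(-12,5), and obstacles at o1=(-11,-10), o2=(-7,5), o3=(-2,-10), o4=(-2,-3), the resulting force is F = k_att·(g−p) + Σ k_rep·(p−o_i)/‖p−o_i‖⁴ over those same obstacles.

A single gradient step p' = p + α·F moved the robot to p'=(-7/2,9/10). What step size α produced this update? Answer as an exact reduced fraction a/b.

α = 1/5

F_att = 3/4·(g−p) = 3/4·(-10,6) = (-7.5000,4.5000)
o1: d²=162 > ρ²=38 → inactive
o2: d²=61 > ρ²=38 → inactive
o3: d²=81 > ρ²=38 → inactive
o4: d²=4 ≤ ρ²=38; F_rep = 40·(0,2)/4² = (0.0000,5.0000)
F = F_att + ΣF_rep = (-7.5000,9.5000)
Δp = p'−p = (-1.5000,1.9000); α = Δx/Fx = (-3/2) / (-15/2) = 1/5
check: Δy/Fy = (19/10) / (19/2) = 1/5 ✓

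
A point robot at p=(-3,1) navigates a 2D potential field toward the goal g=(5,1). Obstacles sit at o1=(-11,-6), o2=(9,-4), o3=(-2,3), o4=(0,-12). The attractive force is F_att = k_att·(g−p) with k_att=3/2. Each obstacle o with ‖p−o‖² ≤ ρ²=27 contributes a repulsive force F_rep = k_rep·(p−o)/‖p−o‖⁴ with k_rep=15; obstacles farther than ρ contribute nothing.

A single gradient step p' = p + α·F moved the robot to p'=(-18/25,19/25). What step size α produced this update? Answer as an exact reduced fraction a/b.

α = 1/5

F_att = 3/2·(g−p) = 3/2·(8,0) = (12.0000,0.0000)
o1: d²=113 > ρ²=27 → inactive
o2: d²=169 > ρ²=27 → inactive
o3: d²=5 ≤ ρ²=27; F_rep = 15·(-1,-2)/5² = (-0.6000,-1.2000)
o4: d²=178 > ρ²=27 → inactive
F = F_att + ΣF_rep = (11.4000,-1.2000)
Δp = p'−p = (2.2800,-0.2400); α = Δx/Fx = (57/25) / (57/5) = 1/5
check: Δy/Fy = (-6/25) / (-6/5) = 1/5 ✓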